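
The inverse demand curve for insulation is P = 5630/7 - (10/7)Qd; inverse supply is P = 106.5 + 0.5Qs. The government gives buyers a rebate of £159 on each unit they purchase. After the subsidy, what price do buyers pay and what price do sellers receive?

Pre-subsidy: 5630/7 - (10/7)Q = 106.5 + 0.5Q gives Q* = 9769/27 and P* = 7760/27.
With the rebate, buyers effectively pay Pb = Ps − 159, where Ps is the price sellers receive.
On the curves, Pb = 5630/7 - (10/7)Q and Ps = 106.5 + 0.5Q; the wedge Ps − Pb = 159 gives 106.5 + 0.5Q − (5630/7 - (10/7)Q) = 159, so Q' = 11995/27.
Then Pb = 5630/7 − (10/7)·(11995/27) = 4580/27 and Ps = 106.5 + 0.5·(11995/27) = 8873/27.

Buyers pay 4580/27; sellers receive 8873/27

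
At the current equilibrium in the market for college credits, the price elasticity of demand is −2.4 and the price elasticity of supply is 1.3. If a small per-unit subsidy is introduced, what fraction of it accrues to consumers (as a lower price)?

For a small subsidy around the equilibrium, the benefit split depends on the relative slopes, which at a point are proportional to the elasticities.
Buyer share = εs/(εs + |εd|) = 1.3/(1.3 + 2.4) = 13/37; seller share = |εd|/(εs + |εd|) = 24/37.

Consumer share = 13/37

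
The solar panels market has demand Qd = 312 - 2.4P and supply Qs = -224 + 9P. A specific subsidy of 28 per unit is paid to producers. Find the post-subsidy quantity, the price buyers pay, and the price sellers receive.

Q' = 4792/19; buyers pay 1420/57; sellers receive 3016/57

Pre-subsidy: 312 - 2.4P = -224 + 9P gives P* = 2680/57, Q* = 3784/19.
With the subsidy, sellers receive Ps = Pb + 28 for each unit, where Pb is the price buyers pay.
Supply in terms of Pb becomes Qs = -224 + 9(Pb + 28) = 28 + 9Pb. Setting this equal to demand: 312 - 2.4Pb = 28 + 9Pb, so Pb = 1420/57.
Sellers receive Ps = 1420/57 + 28 = 3016/57; Q' = 312 − 2.4·(1420/57) = 4792/19.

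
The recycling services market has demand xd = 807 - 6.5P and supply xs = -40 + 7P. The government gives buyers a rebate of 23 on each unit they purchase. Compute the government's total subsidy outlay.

Government cost = 296033/27

Pre-subsidy: 807 - 6.5P = -40 + 7P gives P* = 1694/27, x* = 10778/27.
With the rebate, buyers effectively pay Pb = Ps − 23, where Ps is the price sellers receive.
Demand in terms of Ps becomes xd = 807 − 6.5(Ps − 23) = 956.5 - 6.5Ps. Setting this equal to supply: 956.5 - 6.5Ps = -40 + 7Ps, so Ps = 1993/27.
Buyers pay Pb = 1993/27 − 23 = 1372/27; x' = -40 + 7·(1993/27) = 12871/27.
Government outlay = subsidy × quantity = 23 × 12871/27 = 296033/27.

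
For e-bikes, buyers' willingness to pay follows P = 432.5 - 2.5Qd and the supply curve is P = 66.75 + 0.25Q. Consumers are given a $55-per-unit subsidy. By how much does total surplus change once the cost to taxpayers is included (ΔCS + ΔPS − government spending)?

Pre-subsidy: 432.5 - 2.5Q = 66.75 + 0.25Q gives Q* = 133 and P* = 100.
With the rebate, buyers effectively pay Pb = Ps − 55, where Ps is the price sellers receive.
On the curves, Pb = 432.5 - 2.5Q and Ps = 66.75 + 0.25Q; the wedge Ps − Pb = 55 gives 66.75 + 0.25Q − (432.5 - 2.5Q) = 55, so Q' = 153.
Then Pb = 432.5 − 2.5·153 = 50 and Ps = 66.75 + 0.25·153 = 105.
ΔCS = ½(133 + 153)(100 − 50) = 7150; ΔPS = ½(133 + 153)(105 − 100) = 715.
Government spending = 55 × 153 = 8415.
Net change = 7150 + 715 − 8415 = -550. The loss equals the DWL triangle ½·55·20.

Net change in total surplus = -$550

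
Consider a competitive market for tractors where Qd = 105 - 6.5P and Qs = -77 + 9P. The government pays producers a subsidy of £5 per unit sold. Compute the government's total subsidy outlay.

Pre-subsidy: 105 - 6.5P = -77 + 9P gives P* = 364/31, Q* = 889/31.
With the subsidy, sellers receive Ps = Pb + 5 for each unit, where Pb is the price buyers pay.
Supply in terms of Pb becomes Qs = -77 + 9(Pb + 5) = -32 + 9Pb. Setting this equal to demand: 105 - 6.5Pb = -32 + 9Pb, so Pb = 274/31.
Sellers receive Ps = 274/31 + 5 = 429/31; Q' = 105 − 6.5·(274/31) = 1474/31.
Government outlay = subsidy × quantity = 5 × 1474/31 = 7370/31.

Government cost = 7370/31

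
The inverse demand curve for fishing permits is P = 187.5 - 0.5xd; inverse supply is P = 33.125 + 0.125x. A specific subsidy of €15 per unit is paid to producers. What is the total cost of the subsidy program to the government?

Pre-subsidy: 187.5 - 0.5x = 33.125 + 0.125x gives x* = 247 and P* = 64.
With the subsidy, sellers receive Ps = Pb + 15 for each unit, where Pb is the price buyers pay.
On the curves, Pb = 187.5 - 0.5x and Ps = 33.125 + 0.125x; the wedge Ps − Pb = 15 gives 33.125 + 0.125x − (187.5 - 0.5x) = 15, so x' = 271.
Then Pb = 187.5 − 0.5·271 = 52 and Ps = 33.125 + 0.125·271 = 67.
Government outlay = subsidy × quantity = 15 × 271 = 4065.

Government cost = €4065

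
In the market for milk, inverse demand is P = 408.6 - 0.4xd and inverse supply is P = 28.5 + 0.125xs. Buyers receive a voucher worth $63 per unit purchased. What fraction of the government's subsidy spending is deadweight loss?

Pre-subsidy: 408.6 - 0.4x = 28.5 + 0.125x gives x* = 724 and P* = 119.
With the rebate, buyers effectively pay Pb = Ps − 63, where Ps is the price sellers receive.
On the curves, Pb = 408.6 - 0.4x and Ps = 28.5 + 0.125x; the wedge Ps − Pb = 63 gives 28.5 + 0.125x − (408.6 - 0.4x) = 63, so x' = 844.
Then Pb = 408.6 − 0.4·844 = 71 and Ps = 28.5 + 0.125·844 = 134.
ΔCS = ½(724 + 844)(119 − 71) = 37632; ΔPS = ½(724 + 844)(134 − 119) = 11760.
Government spending = 63 × 844 = 53172.
DWL = ½ × 63 × (844 − 724) = 3780; fraction = 3780 / 53172 = 15/211.

DWL / government spending = 15/211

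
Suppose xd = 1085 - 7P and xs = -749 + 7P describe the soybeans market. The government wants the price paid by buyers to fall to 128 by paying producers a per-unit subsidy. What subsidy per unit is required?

At a buyer price of 128, quantity demanded is 1085 − 7·128 = 189.
Sellers supply 189 only when they receive Ps with -749 + 7·Ps = 189, i.e. Ps = 134.
s = Ps − Pb = 134 − 128 = 6.

Required subsidy s = 6 per unit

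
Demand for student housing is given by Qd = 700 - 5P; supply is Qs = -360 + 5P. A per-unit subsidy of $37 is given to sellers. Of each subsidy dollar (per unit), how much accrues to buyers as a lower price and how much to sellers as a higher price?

Buyers gain $18.5 per unit; sellers gain $18.5 per unit

Pre-subsidy: 700 - 5P = -360 + 5P gives P* = 106, Q* = 170.
With the subsidy, sellers receive Ps = Pb + 37 for each unit, where Pb is the price buyers pay.
Supply in terms of Pb becomes Qs = -360 + 5(Pb + 37) = -175 + 5Pb. Setting this equal to demand: 700 - 5Pb = -175 + 5Pb, so Pb = 87.5.
Sellers receive Ps = 87.5 + 37 = 124.5; Q' = 700 − 5·87.5 = 262.5.
Buyers' price falls by P* − Pb = 106 − 87.5 = 18.5; sellers' price rises by Ps − P* = 124.5 − 106 = 18.5.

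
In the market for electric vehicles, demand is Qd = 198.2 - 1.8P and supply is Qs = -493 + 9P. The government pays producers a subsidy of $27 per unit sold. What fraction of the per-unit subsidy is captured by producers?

Pre-subsidy: 198.2 - 1.8P = -493 + 9P gives P* = 64, Q* = 83.
With the subsidy, sellers receive Ps = Pb + 27 for each unit, where Pb is the price buyers pay.
Supply in terms of Pb becomes Qs = -493 + 9(Pb + 27) = -250 + 9Pb. Setting this equal to demand: 198.2 - 1.8Pb = -250 + 9Pb, so Pb = 41.5.
Sellers receive Ps = 41.5 + 27 = 68.5; Q' = 198.2 − 1.8·41.5 = 123.5.
Buyers' price falls by P* − Pb = 64 − 41.5 = 22.5; sellers' price rises by Ps − P* = 68.5 − 64 = 4.5.
So producers capture 4.5/27 = 1/6 of each unit of subsidy.

Producer share = 1/6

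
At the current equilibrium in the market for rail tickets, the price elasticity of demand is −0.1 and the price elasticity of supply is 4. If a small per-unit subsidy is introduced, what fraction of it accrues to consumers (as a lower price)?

For a small subsidy around the equilibrium, the benefit split depends on the relative slopes, which at a point are proportional to the elasticities.
Buyer share = εs/(εs + |εd|) = 4/(4 + 0.1) = 40/41; seller share = |εd|/(εs + |εd|) = 1/41.

Consumer share = 40/41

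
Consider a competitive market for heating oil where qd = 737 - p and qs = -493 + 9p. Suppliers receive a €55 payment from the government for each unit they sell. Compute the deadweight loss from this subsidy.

Pre-subsidy: 737 - p = -493 + 9p gives p* = 123, q* = 614.
With the subsidy, sellers receive ps = pb + 55 for each unit, where pb is the price buyers pay.
Supply in terms of pb becomes qs = -493 + 9(pb + 55) = 2 + 9pb. Setting this equal to demand: 737 - pb = 2 + 9pb, so pb = 73.5.
Sellers receive ps = 73.5 + 55 = 128.5; q' = 737 − 1·73.5 = 663.5.
The subsidy expands output by 663.5 − 614 = 49.5 past the efficient level; on those units the gap between marginal cost and willingness to pay runs from 0 up to 55.
DWL = ½ × 55 × 49.5 = 1361.25.

Deadweight loss = €1361.25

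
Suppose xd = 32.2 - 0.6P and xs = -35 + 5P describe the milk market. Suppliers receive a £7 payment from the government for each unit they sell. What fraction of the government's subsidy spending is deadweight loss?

DWL / government spending = 3/46

Pre-subsidy: 32.2 - 0.6P = -35 + 5P gives P* = 12, x* = 25.
With the subsidy, sellers receive Ps = Pb + 7 for each unit, where Pb is the price buyers pay.
Supply in terms of Pb becomes xs = -35 + 5(Pb + 7) = 0 + 5Pb. Setting this equal to demand: 32.2 - 0.6Pb = 0 + 5Pb, so Pb = 5.75.
Sellers receive Ps = 5.75 + 7 = 12.75; x' = 32.2 − 0.6·5.75 = 28.75.
ΔCS = ½(25 + 28.75)(12 − 5.75) = 167.96875; ΔPS = ½(25 + 28.75)(12.75 − 12) = 20.15625.
Government spending = 7 × 28.75 = 201.25.
DWL = ½ × 7 × (28.75 − 25) = 13.125; fraction = 13.125 / 201.25 = 3/46.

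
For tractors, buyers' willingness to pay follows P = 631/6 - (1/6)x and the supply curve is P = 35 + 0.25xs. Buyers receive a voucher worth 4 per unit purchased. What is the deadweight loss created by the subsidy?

Deadweight loss = 19.2

Pre-subsidy: 631/6 - (1/6)x = 35 + 0.25x gives x* = 168.4 and P* = 77.1.
With the rebate, buyers effectively pay Pb = Ps − 4, where Ps is the price sellers receive.
On the curves, Pb = 631/6 - (1/6)x and Ps = 35 + 0.25x; the wedge Ps − Pb = 4 gives 35 + 0.25x − (631/6 - (1/6)x) = 4, so x' = 178.
Then Pb = 631/6 − (1/6)·178 = 75.5 and Ps = 35 + 0.25·178 = 79.5.
The subsidy expands output by 178 − 168.4 = 9.6 past the efficient level; on those units the gap between marginal cost and willingness to pay runs from 0 up to 4.
DWL = ½ × 4 × 9.6 = 19.2.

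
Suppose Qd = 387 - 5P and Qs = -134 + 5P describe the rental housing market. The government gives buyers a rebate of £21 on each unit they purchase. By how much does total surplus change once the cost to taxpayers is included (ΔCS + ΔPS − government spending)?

Net change in total surplus = -£551.25

Pre-subsidy: 387 - 5P = -134 + 5P gives P* = 52.1, Q* = 126.5.
With the rebate, buyers effectively pay Pb = Ps − 21, where Ps is the price sellers receive.
Demand in terms of Ps becomes Qd = 387 − 5(Ps − 21) = 492 - 5Ps. Setting this equal to supply: 492 - 5Ps = -134 + 5Ps, so Ps = 62.6.
Buyers pay Pb = 62.6 − 21 = 41.6; Q' = -134 + 5·62.6 = 179.
ΔCS = ½(126.5 + 179)(52.1 − 41.6) = 1603.875; ΔPS = ½(126.5 + 179)(62.6 − 52.1) = 1603.875.
Government spending = 21 × 179 = 3759.
Net change = 1603.875 + 1603.875 − 3759 = -551.25. The loss equals the DWL triangle ½·21·52.5.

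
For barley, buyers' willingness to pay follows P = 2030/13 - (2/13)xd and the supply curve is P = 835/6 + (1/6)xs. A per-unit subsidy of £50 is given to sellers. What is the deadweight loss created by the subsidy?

Pre-subsidy: 2030/13 - (2/13)x = 835/6 + (1/6)x gives x* = 53 and P* = 148.
With the subsidy, sellers receive Ps = Pb + 50 for each unit, where Pb is the price buyers pay.
On the curves, Pb = 2030/13 - (2/13)x and Ps = 835/6 + (1/6)x; the wedge Ps − Pb = 50 gives 835/6 + (1/6)x − (2030/13 - (2/13)x) = 50, so x' = 209.
Then Pb = 2030/13 − (2/13)·209 = 124 and Ps = 835/6 + (1/6)·209 = 174.
The subsidy expands output by 209 − 53 = 156 past the efficient level; on those units the gap between marginal cost and willingness to pay runs from 0 up to 50.
DWL = ½ × 50 × 156 = 3900.

Deadweight loss = £3900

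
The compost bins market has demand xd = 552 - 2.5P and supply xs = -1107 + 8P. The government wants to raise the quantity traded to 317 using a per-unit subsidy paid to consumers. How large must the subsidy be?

At x = 317, invert demand for the buyer price: Pb = (552 − 317)/2.5 = 94; invert supply for the seller price: Ps = (317 − (-1107))/8 = 178.
The subsidy must fill the gap: s = Ps − Pb = 178 − 94 = 84.

Required subsidy s = 84 per unit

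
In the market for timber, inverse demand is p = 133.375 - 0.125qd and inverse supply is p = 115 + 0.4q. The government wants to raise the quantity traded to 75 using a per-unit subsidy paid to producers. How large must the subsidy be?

Required subsidy s = 21 per unit

At q = 75, from the demand curve buyers pay pb = 133.375 − 0.125·75 = 124; from the supply curve sellers need ps = 115 + 0.4·75 = 145.
The subsidy must fill the gap: s = ps − pb = 145 − 124 = 21.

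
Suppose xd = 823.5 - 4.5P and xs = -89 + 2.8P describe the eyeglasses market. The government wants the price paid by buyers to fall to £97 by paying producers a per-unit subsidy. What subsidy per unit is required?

Required subsidy s = £73 per unit

At a buyer price of 97, quantity demanded is 823.5 − 4.5·97 = 387.
Sellers supply 387 only when they receive Ps with -89 + 2.8·Ps = 387, i.e. Ps = 170.
s = Ps − Pb = 170 − 97 = 73.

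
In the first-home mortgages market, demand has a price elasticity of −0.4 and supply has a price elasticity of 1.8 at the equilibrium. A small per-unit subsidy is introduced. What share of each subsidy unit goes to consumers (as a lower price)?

Consumer share = 9/11

For a small subsidy around the equilibrium, the benefit split depends on the relative slopes, which at a point are proportional to the elasticities.
Buyer share = εs/(εs + |εd|) = 1.8/(1.8 + 0.4) = 9/11; seller share = |εd|/(εs + |εd|) = 2/11.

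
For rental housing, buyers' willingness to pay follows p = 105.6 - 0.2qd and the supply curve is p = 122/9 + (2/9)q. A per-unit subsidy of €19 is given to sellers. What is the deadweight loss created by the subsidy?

Deadweight loss = €427.5

Pre-subsidy: 105.6 - 0.2q = 122/9 + (2/9)q gives q* = 218 and p* = 62.
With the subsidy, sellers receive ps = pb + 19 for each unit, where pb is the price buyers pay.
On the curves, pb = 105.6 - 0.2q and ps = 122/9 + (2/9)q; the wedge ps − pb = 19 gives 122/9 + (2/9)q − (105.6 - 0.2q) = 19, so q' = 263.
Then pb = 105.6 − 0.2·263 = 53 and ps = 122/9 + (2/9)·263 = 72.
The subsidy expands output by 263 − 218 = 45 past the efficient level; on those units the gap between marginal cost and willingness to pay runs from 0 up to 19.
DWL = ½ × 19 × 45 = 427.5.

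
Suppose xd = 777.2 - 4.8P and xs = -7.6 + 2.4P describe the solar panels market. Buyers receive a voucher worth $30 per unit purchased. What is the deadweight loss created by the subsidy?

Pre-subsidy: 777.2 - 4.8P = -7.6 + 2.4P gives P* = 109, x* = 254.
With the rebate, buyers effectively pay Pb = Ps − 30, where Ps is the price sellers receive.
Demand in terms of Ps becomes xd = 777.2 − 4.8(Ps − 30) = 921.2 - 4.8Ps. Setting this equal to supply: 921.2 - 4.8Ps = -7.6 + 2.4Ps, so Ps = 129.
Buyers pay Pb = 129 − 30 = 99; x' = -7.6 + 2.4·129 = 302.
The subsidy expands output by 302 − 254 = 48 past the efficient level; on those units the gap between marginal cost and willingness to pay runs from 0 up to 30.
DWL = ½ × 30 × 48 = 720.

Deadweight loss = $720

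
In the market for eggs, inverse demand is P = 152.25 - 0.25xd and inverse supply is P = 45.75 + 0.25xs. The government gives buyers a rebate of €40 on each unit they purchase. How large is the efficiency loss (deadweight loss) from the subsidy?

Deadweight loss = €1600

Pre-subsidy: 152.25 - 0.25x = 45.75 + 0.25x gives x* = 213 and P* = 99.
With the rebate, buyers effectively pay Pb = Ps − 40, where Ps is the price sellers receive.
On the curves, Pb = 152.25 - 0.25x and Ps = 45.75 + 0.25x; the wedge Ps − Pb = 40 gives 45.75 + 0.25x − (152.25 - 0.25x) = 40, so x' = 293.
Then Pb = 152.25 − 0.25·293 = 79 and Ps = 45.75 + 0.25·293 = 119.
The subsidy expands output by 293 − 213 = 80 past the efficient level; on those units the gap between marginal cost and willingness to pay runs from 0 up to 40.
DWL = ½ × 40 × 80 = 1600.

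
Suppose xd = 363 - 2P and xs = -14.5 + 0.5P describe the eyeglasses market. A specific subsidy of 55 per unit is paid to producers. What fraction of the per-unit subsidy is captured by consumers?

Consumer share = 0.2

Pre-subsidy: 363 - 2P = -14.5 + 0.5P gives P* = 151, x* = 61.
With the subsidy, sellers receive Ps = Pb + 55 for each unit, where Pb is the price buyers pay.
Supply in terms of Pb becomes xs = -14.5 + 0.5(Pb + 55) = 13 + 0.5Pb. Setting this equal to demand: 363 - 2Pb = 13 + 0.5Pb, so Pb = 140.
Sellers receive Ps = 140 + 55 = 195; x' = 363 − 2·140 = 83.
Buyers' price falls by P* − Pb = 151 − 140 = 11; sellers' price rises by Ps − P* = 195 − 151 = 44.
So consumers capture 11/55 = 0.2 of each unit of subsidy.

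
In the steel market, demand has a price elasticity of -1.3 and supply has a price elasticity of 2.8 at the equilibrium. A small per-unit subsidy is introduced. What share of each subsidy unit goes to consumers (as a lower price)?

Consumer share = 28/41

For a small subsidy around the equilibrium, the benefit split depends on the relative slopes, which at a point are proportional to the elasticities.
Buyer share = εs/(εs + |εd|) = 2.8/(2.8 + 1.3) = 28/41; seller share = |εd|/(εs + |εd|) = 13/41.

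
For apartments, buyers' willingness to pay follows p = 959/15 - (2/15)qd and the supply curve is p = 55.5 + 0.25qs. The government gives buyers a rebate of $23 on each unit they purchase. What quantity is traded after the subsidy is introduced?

q' = 82

Pre-subsidy: 959/15 - (2/15)q = 55.5 + 0.25q gives q* = 22 and p* = 61.
With the rebate, buyers effectively pay pb = ps − 23, where ps is the price sellers receive.
On the curves, pb = 959/15 - (2/15)q and ps = 55.5 + 0.25q; the wedge ps − pb = 23 gives 55.5 + 0.25q − (959/15 - (2/15)q) = 23, so q' = 82.
Then pb = 959/15 − (2/15)·82 = 53 and ps = 55.5 + 0.25·82 = 76.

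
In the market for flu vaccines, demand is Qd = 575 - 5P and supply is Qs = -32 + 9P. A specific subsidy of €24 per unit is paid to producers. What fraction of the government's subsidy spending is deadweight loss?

DWL / government spending = 108/1219

Pre-subsidy: 575 - 5P = -32 + 9P gives P* = 607/14, Q* = 5015/14.
With the subsidy, sellers receive Ps = Pb + 24 for each unit, where Pb is the price buyers pay.
Supply in terms of Pb becomes Qs = -32 + 9(Pb + 24) = 184 + 9Pb. Setting this equal to demand: 575 - 5Pb = 184 + 9Pb, so Pb = 391/14.
Sellers receive Ps = 391/14 + 24 = 727/14; Q' = 575 − 5·(391/14) = 6095/14.
ΔCS = ½(5015/14 + 6095/14)(607/14 − 391/14) = 299970/49; ΔPS = ½(5015/14 + 6095/14)(727/14 − 607/14) = 166650/49.
Government spending = 24 × 6095/14 = 73140/7.
DWL = ½ × 24 × (6095/14 − 5015/14) = 6480/7; fraction = (6480/7) / (73140/7) = 108/1219.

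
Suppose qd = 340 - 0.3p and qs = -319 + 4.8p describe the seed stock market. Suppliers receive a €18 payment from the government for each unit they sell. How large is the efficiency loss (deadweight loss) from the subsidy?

Deadweight loss = 3888/85

Pre-subsidy: 340 - 0.3p = -319 + 4.8p gives p* = 6590/51, q* = 5121/17.
With the subsidy, sellers receive ps = pb + 18 for each unit, where pb is the price buyers pay.
Supply in terms of pb becomes qs = -319 + 4.8(pb + 18) = -232.6 + 4.8pb. Setting this equal to demand: 340 - 0.3pb = -232.6 + 4.8pb, so pb = 5726/51.
Sellers receive ps = 5726/51 + 18 = 6644/51; q' = 340 − 0.3·(5726/51) = 26037/85.
The subsidy expands output by 26037/85 − 5121/17 = 432/85 past the efficient level; on those units the gap between marginal cost and willingness to pay runs from 0 up to 18.
DWL = ½ × 18 × 432/85 = 3888/85.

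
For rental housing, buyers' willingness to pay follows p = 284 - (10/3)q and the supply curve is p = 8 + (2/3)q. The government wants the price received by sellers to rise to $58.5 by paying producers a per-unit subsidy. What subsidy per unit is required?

Required subsidy s = $27 per unit

At a seller price of 58.5, quantity supplied is -12 + 1.5·58.5 = 75.75.
Buyers absorb 75.75 only when they pay pb = 284 − (10/3)·75.75 = 31.5.
s = ps − pb = 58.5 − 31.5 = 27.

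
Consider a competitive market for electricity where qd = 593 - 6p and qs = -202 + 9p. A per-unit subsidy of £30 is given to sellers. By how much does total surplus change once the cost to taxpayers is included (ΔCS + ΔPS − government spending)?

Pre-subsidy: 593 - 6p = -202 + 9p gives p* = 53, q* = 275.
With the subsidy, sellers receive ps = pb + 30 for each unit, where pb is the price buyers pay.
Supply in terms of pb becomes qs = -202 + 9(pb + 30) = 68 + 9pb. Setting this equal to demand: 593 - 6pb = 68 + 9pb, so pb = 35.
Sellers receive ps = 35 + 30 = 65; q' = 593 − 6·35 = 383.
ΔCS = ½(275 + 383)(53 − 35) = 5922; ΔPS = ½(275 + 383)(65 − 53) = 3948.
Government spending = 30 × 383 = 11490.
Net change = 5922 + 3948 − 11490 = -1620. The loss equals the DWL triangle ½·30·108.

Net change in total surplus = -£1620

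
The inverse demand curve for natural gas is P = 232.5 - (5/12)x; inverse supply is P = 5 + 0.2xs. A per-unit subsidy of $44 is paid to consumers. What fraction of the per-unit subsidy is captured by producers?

Pre-subsidy: 232.5 - (5/12)x = 5 + 0.2x gives x* = 13650/37 and P* = 2915/37.
With the rebate, buyers effectively pay Pb = Ps − 44, where Ps is the price sellers receive.
On the curves, Pb = 232.5 - (5/12)x and Ps = 5 + 0.2x; the wedge Ps − Pb = 44 gives 5 + 0.2x − (232.5 - (5/12)x) = 44, so x' = 16290/37.
Then Pb = 232.5 − (5/12)·(16290/37) = 1815/37 and Ps = 5 + 0.2·(16290/37) = 3443/37.
Buyers' price falls by P* − Pb = 2915/37 − 1815/37 = 1100/37; sellers' price rises by Ps − P* = 3443/37 − 2915/37 = 528/37.
So producers capture (528/37)/44 = 12/37 of each unit of subsidy.

Producer share = 12/37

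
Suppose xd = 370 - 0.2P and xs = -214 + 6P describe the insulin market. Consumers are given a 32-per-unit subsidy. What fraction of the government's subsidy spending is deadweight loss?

Pre-subsidy: 370 - 0.2P = -214 + 6P gives P* = 2920/31, x* = 10886/31.
With the rebate, buyers effectively pay Pb = Ps − 32, where Ps is the price sellers receive.
Demand in terms of Ps becomes xd = 370 − 0.2(Ps − 32) = 376.4 - 0.2Ps. Setting this equal to supply: 376.4 - 0.2Ps = -214 + 6Ps, so Ps = 2952/31.
Buyers pay Pb = 2952/31 − 32 = 1960/31; x' = -214 + 6·(2952/31) = 11078/31.
ΔCS = ½(10886/31 + 11078/31)(2920/31 − 1960/31) = 10542720/961; ΔPS = ½(10886/31 + 11078/31)(2952/31 − 2920/31) = 351424/961.
Government spending = 32 × 11078/31 = 354496/31.
DWL = ½ × 32 × (11078/31 − 10886/31) = 3072/31; fraction = (3072/31) / (354496/31) = 48/5539.

DWL / government spending = 48/5539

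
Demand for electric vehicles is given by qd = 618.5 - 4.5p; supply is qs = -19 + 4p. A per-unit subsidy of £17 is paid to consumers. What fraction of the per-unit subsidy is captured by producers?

Pre-subsidy: 618.5 - 4.5p = -19 + 4p gives p* = 75, q* = 281.
With the rebate, buyers effectively pay pb = ps − 17, where ps is the price sellers receive.
Demand in terms of ps becomes qd = 618.5 − 4.5(ps − 17) = 695 - 4.5ps. Setting this equal to supply: 695 - 4.5ps = -19 + 4ps, so ps = 84.
Buyers pay pb = 84 − 17 = 67; q' = -19 + 4·84 = 317.
Buyers' price falls by p* − pb = 75 − 67 = 8; sellers' price rises by ps − p* = 84 − 75 = 9.
So producers capture 9/17 = 9/17 of each unit of subsidy.

Producer share = 9/17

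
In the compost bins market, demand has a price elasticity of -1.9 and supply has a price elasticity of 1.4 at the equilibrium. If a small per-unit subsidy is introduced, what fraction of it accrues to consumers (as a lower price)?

For a small subsidy around the equilibrium, the benefit split depends on the relative slopes, which at a point are proportional to the elasticities.
Buyer share = εs/(εs + |εd|) = 1.4/(1.4 + 1.9) = 14/33; seller share = |εd|/(εs + |εd|) = 19/33.

Consumer share = 14/33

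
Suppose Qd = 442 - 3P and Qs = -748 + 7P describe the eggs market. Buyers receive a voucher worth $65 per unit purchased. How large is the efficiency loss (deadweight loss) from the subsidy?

Deadweight loss = $4436.25

Pre-subsidy: 442 - 3P = -748 + 7P gives P* = 119, Q* = 85.
With the rebate, buyers effectively pay Pb = Ps − 65, where Ps is the price sellers receive.
Demand in terms of Ps becomes Qd = 442 − 3(Ps − 65) = 637 - 3Ps. Setting this equal to supply: 637 - 3Ps = -748 + 7Ps, so Ps = 138.5.
Buyers pay Pb = 138.5 − 65 = 73.5; Q' = -748 + 7·138.5 = 221.5.
The subsidy expands output by 221.5 − 85 = 136.5 past the efficient level; on those units the gap between marginal cost and willingness to pay runs from 0 up to 65.
DWL = ½ × 65 × 136.5 = 4436.25.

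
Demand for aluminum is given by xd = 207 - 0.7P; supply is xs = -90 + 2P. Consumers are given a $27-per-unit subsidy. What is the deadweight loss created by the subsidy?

Pre-subsidy: 207 - 0.7P = -90 + 2P gives P* = 110, x* = 130.
With the rebate, buyers effectively pay Pb = Ps − 27, where Ps is the price sellers receive.
Demand in terms of Ps becomes xd = 207 − 0.7(Ps − 27) = 225.9 - 0.7Ps. Setting this equal to supply: 225.9 - 0.7Ps = -90 + 2Ps, so Ps = 117.
Buyers pay Pb = 117 − 27 = 90; x' = -90 + 2·117 = 144.
The subsidy expands output by 144 − 130 = 14 past the efficient level; on those units the gap between marginal cost and willingness to pay runs from 0 up to 27.
DWL = ½ × 27 × 14 = 189.

Deadweight loss = $189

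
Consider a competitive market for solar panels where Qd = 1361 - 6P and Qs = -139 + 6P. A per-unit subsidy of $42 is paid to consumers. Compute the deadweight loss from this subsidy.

Deadweight loss = $2646

Pre-subsidy: 1361 - 6P = -139 + 6P gives P* = 125, Q* = 611.
With the rebate, buyers effectively pay Pb = Ps − 42, where Ps is the price sellers receive.
Demand in terms of Ps becomes Qd = 1361 − 6(Ps − 42) = 1613 - 6Ps. Setting this equal to supply: 1613 - 6Ps = -139 + 6Ps, so Ps = 146.
Buyers pay Pb = 146 − 42 = 104; Q' = -139 + 6·146 = 737.
The subsidy expands output by 737 − 611 = 126 past the efficient level; on those units the gap between marginal cost and willingness to pay runs from 0 up to 42.
DWL = ½ × 42 × 126 = 2646.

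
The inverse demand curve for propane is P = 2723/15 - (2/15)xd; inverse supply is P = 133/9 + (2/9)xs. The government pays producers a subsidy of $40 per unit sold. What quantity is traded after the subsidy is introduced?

Pre-subsidy: 2723/15 - (2/15)x = 133/9 + (2/9)x gives x* = 469 and P* = 119.
With the subsidy, sellers receive Ps = Pb + 40 for each unit, where Pb is the price buyers pay.
On the curves, Pb = 2723/15 - (2/15)x and Ps = 133/9 + (2/9)x; the wedge Ps − Pb = 40 gives 133/9 + (2/9)x − (2723/15 - (2/15)x) = 40, so x' = 581.5.
Then Pb = 2723/15 − (2/15)·581.5 = 104 and Ps = 133/9 + (2/9)·581.5 = 144.

x' = 581.5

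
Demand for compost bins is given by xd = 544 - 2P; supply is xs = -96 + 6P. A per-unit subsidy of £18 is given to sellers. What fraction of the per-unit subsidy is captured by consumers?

Consumer share = 0.75

Pre-subsidy: 544 - 2P = -96 + 6P gives P* = 80, x* = 384.
With the subsidy, sellers receive Ps = Pb + 18 for each unit, where Pb is the price buyers pay.
Supply in terms of Pb becomes xs = -96 + 6(Pb + 18) = 12 + 6Pb. Setting this equal to demand: 544 - 2Pb = 12 + 6Pb, so Pb = 66.5.
Sellers receive Ps = 66.5 + 18 = 84.5; x' = 544 − 2·66.5 = 411.
Buyers' price falls by P* − Pb = 80 − 66.5 = 13.5; sellers' price rises by Ps − P* = 84.5 − 80 = 4.5.
So consumers capture 13.5/18 = 0.75 of each unit of subsidy.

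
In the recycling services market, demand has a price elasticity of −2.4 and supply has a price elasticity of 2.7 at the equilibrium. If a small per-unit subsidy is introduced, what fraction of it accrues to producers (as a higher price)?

For a small subsidy around the equilibrium, the benefit split depends on the relative slopes, which at a point are proportional to the elasticities.
Buyer share = εs/(εs + |εd|) = 2.7/(2.7 + 2.4) = 9/17; seller share = |εd|/(εs + |εd|) = 8/17.
So producers capture 8/17 of the subsidy.

Producer share = 8/17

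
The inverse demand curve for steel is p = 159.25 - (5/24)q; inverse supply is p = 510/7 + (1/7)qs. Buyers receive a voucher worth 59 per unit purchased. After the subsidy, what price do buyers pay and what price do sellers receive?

Pre-subsidy: 159.25 - (5/24)q = 510/7 + (1/7)q gives q* = 246 and p* = 108.
With the rebate, buyers effectively pay pb = ps − 59, where ps is the price sellers receive.
On the curves, pb = 159.25 - (5/24)q and ps = 510/7 + (1/7)q; the wedge ps − pb = 59 gives 510/7 + (1/7)q − (159.25 - (5/24)q) = 59, so q' = 414.
Then pb = 159.25 − (5/24)·414 = 73 and ps = 510/7 + (1/7)·414 = 132.

Buyers pay 73; sellers receive 132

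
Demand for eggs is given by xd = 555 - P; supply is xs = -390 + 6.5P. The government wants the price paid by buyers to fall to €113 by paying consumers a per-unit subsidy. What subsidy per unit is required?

At a buyer price of 113, quantity demanded is 555 − 1·113 = 442.
Sellers supply 442 only when they receive Ps with -390 + 6.5·Ps = 442, i.e. Ps = 128.
s = Ps − Pb = 128 − 113 = 15.

Required subsidy s = €15 per unit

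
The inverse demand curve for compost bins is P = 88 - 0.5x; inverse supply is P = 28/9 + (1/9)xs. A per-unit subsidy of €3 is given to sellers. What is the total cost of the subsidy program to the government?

Pre-subsidy: 88 - 0.5x = 28/9 + (1/9)x gives x* = 1528/11 and P* = 204/11.
With the subsidy, sellers receive Ps = Pb + 3 for each unit, where Pb is the price buyers pay.
On the curves, Pb = 88 - 0.5x and Ps = 28/9 + (1/9)x; the wedge Ps − Pb = 3 gives 28/9 + (1/9)x − (88 - 0.5x) = 3, so x' = 1582/11.
Then Pb = 88 − 0.5·(1582/11) = 177/11 and Ps = 28/9 + (1/9)·(1582/11) = 210/11.
Government outlay = subsidy × quantity = 3 × 1582/11 = 4746/11.

Government cost = 4746/11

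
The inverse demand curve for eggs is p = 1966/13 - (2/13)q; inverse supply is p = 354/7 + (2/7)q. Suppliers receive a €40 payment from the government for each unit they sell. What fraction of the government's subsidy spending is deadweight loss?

DWL / government spending = 0.1421875

Pre-subsidy: 1966/13 - (2/13)q = 354/7 + (2/7)q gives q* = 229 and p* = 116.
With the subsidy, sellers receive ps = pb + 40 for each unit, where pb is the price buyers pay.
On the curves, pb = 1966/13 - (2/13)q and ps = 354/7 + (2/7)q; the wedge ps − pb = 40 gives 354/7 + (2/7)q − (1966/13 - (2/13)q) = 40, so q' = 320.
Then pb = 1966/13 − (2/13)·320 = 102 and ps = 354/7 + (2/7)·320 = 142.
ΔCS = ½(229 + 320)(116 − 102) = 3843; ΔPS = ½(229 + 320)(142 − 116) = 7137.
Government spending = 40 × 320 = 12800.
DWL = ½ × 40 × (320 − 229) = 1820; fraction = 1820 / 12800 = 0.1421875.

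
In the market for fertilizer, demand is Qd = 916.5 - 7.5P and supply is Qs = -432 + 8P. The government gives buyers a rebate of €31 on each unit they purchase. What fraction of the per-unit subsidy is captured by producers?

Producer share = 15/31

Pre-subsidy: 916.5 - 7.5P = -432 + 8P gives P* = 87, Q* = 264.
With the rebate, buyers effectively pay Pb = Ps − 31, where Ps is the price sellers receive.
Demand in terms of Ps becomes Qd = 916.5 − 7.5(Ps − 31) = 1149 - 7.5Ps. Setting this equal to supply: 1149 - 7.5Ps = -432 + 8Ps, so Ps = 102.
Buyers pay Pb = 102 − 31 = 71; Q' = -432 + 8·102 = 384.
Buyers' price falls by P* − Pb = 87 − 71 = 16; sellers' price rises by Ps − P* = 102 − 87 = 15.
So producers capture 15/31 = 15/31 of each unit of subsidy.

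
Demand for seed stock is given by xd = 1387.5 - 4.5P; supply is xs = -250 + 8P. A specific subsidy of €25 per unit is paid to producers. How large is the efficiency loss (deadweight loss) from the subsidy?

Pre-subsidy: 1387.5 - 4.5P = -250 + 8P gives P* = 131, x* = 798.
With the subsidy, sellers receive Ps = Pb + 25 for each unit, where Pb is the price buyers pay.
Supply in terms of Pb becomes xs = -250 + 8(Pb + 25) = -50 + 8Pb. Setting this equal to demand: 1387.5 - 4.5Pb = -50 + 8Pb, so Pb = 115.
Sellers receive Ps = 115 + 25 = 140; x' = 1387.5 − 4.5·115 = 870.
The subsidy expands output by 870 − 798 = 72 past the efficient level; on those units the gap between marginal cost and willingness to pay runs from 0 up to 25.
DWL = ½ × 25 × 72 = 900.

Deadweight loss = €900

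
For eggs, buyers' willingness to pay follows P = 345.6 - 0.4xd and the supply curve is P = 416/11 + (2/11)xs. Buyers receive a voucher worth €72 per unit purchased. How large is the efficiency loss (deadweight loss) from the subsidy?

Pre-subsidy: 345.6 - 0.4x = 416/11 + (2/11)x gives x* = 529 and P* = 134.
With the rebate, buyers effectively pay Pb = Ps − 72, where Ps is the price sellers receive.
On the curves, Pb = 345.6 - 0.4x and Ps = 416/11 + (2/11)x; the wedge Ps − Pb = 72 gives 416/11 + (2/11)x − (345.6 - 0.4x) = 72, so x' = 652.75.
Then Pb = 345.6 − 0.4·652.75 = 84.5 and Ps = 416/11 + (2/11)·652.75 = 156.5.
The subsidy expands output by 652.75 − 529 = 123.75 past the efficient level; on those units the gap between marginal cost and willingness to pay runs from 0 up to 72.
DWL = ½ × 72 × 123.75 = 4455.

Deadweight loss = €4455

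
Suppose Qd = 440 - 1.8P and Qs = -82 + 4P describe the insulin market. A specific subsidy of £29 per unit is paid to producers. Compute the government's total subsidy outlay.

Pre-subsidy: 440 - 1.8P = -82 + 4P gives P* = 90, Q* = 278.
With the subsidy, sellers receive Ps = Pb + 29 for each unit, where Pb is the price buyers pay.
Supply in terms of Pb becomes Qs = -82 + 4(Pb + 29) = 34 + 4Pb. Setting this equal to demand: 440 - 1.8Pb = 34 + 4Pb, so Pb = 70.
Sellers receive Ps = 70 + 29 = 99; Q' = 440 − 1.8·70 = 314.
Government outlay = subsidy × quantity = 29 × 314 = 9106.

Government cost = £9106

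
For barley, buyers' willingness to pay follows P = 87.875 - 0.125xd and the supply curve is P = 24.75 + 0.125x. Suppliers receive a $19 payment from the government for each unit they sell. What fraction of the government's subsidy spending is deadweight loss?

DWL / government spending = 76/657

Pre-subsidy: 87.875 - 0.125x = 24.75 + 0.125x gives x* = 252.5 and P* = 56.3125.
With the subsidy, sellers receive Ps = Pb + 19 for each unit, where Pb is the price buyers pay.
On the curves, Pb = 87.875 - 0.125x and Ps = 24.75 + 0.125x; the wedge Ps − Pb = 19 gives 24.75 + 0.125x − (87.875 - 0.125x) = 19, so x' = 328.5.
Then Pb = 87.875 − 0.125·328.5 = 46.8125 and Ps = 24.75 + 0.125·328.5 = 65.8125.
ΔCS = ½(252.5 + 328.5)(56.3125 − 46.8125) = 2759.75; ΔPS = ½(252.5 + 328.5)(65.8125 − 56.3125) = 2759.75.
Government spending = 19 × 328.5 = 6241.5.
DWL = ½ × 19 × (328.5 − 252.5) = 722; fraction = 722 / 6241.5 = 76/657.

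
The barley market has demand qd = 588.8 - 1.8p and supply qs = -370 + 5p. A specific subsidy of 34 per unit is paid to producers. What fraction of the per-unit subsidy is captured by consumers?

Pre-subsidy: 588.8 - 1.8p = -370 + 5p gives p* = 141, q* = 335.
With the subsidy, sellers receive ps = pb + 34 for each unit, where pb is the price buyers pay.
Supply in terms of pb becomes qs = -370 + 5(pb + 34) = -200 + 5pb. Setting this equal to demand: 588.8 - 1.8pb = -200 + 5pb, so pb = 116.
Sellers receive ps = 116 + 34 = 150; q' = 588.8 − 1.8·116 = 380.
Buyers' price falls by p* − pb = 141 − 116 = 25; sellers' price rises by ps − p* = 150 − 141 = 9.
So consumers capture 25/34 = 25/34 of each unit of subsidy.

Consumer share = 25/34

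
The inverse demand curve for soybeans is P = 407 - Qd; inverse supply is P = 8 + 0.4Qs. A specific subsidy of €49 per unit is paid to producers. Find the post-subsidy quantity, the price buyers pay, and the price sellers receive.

Q' = 320; buyers pay €87; sellers receive €136

Pre-subsidy: 407 - Q = 8 + 0.4Q gives Q* = 285 and P* = 122.
With the subsidy, sellers receive Ps = Pb + 49 for each unit, where Pb is the price buyers pay.
On the curves, Pb = 407 - Q and Ps = 8 + 0.4Q; the wedge Ps − Pb = 49 gives 8 + 0.4Q − (407 - Q) = 49, so Q' = 320.
Then Pb = 407 − 1·320 = 87 and Ps = 8 + 0.4·320 = 136.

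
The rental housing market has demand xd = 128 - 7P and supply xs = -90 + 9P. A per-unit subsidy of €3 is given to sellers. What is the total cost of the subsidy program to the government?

Pre-subsidy: 128 - 7P = -90 + 9P gives P* = 13.625, x* = 32.625.
With the subsidy, sellers receive Ps = Pb + 3 for each unit, where Pb is the price buyers pay.
Supply in terms of Pb becomes xs = -90 + 9(Pb + 3) = -63 + 9Pb. Setting this equal to demand: 128 - 7Pb = -63 + 9Pb, so Pb = 11.9375.
Sellers receive Ps = 11.9375 + 3 = 14.9375; x' = 128 − 7·11.9375 = 44.4375.
Government outlay = subsidy × quantity = 3 × 44.4375 = 133.3125.

Government cost = €133.3125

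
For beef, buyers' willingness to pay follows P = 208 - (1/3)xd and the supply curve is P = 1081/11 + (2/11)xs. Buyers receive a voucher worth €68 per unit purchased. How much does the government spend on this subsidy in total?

Government cost = €23460

Pre-subsidy: 208 - (1/3)x = 1081/11 + (2/11)x gives x* = 213 and P* = 137.
With the rebate, buyers effectively pay Pb = Ps − 68, where Ps is the price sellers receive.
On the curves, Pb = 208 - (1/3)x and Ps = 1081/11 + (2/11)x; the wedge Ps − Pb = 68 gives 1081/11 + (2/11)x − (208 - (1/3)x) = 68, so x' = 345.
Then Pb = 208 − (1/3)·345 = 93 and Ps = 1081/11 + (2/11)·345 = 161.
Government outlay = subsidy × quantity = 68 × 345 = 23460.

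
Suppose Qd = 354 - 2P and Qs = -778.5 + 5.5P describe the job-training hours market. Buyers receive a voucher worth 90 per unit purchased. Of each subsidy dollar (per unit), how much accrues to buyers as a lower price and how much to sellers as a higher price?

Pre-subsidy: 354 - 2P = -778.5 + 5.5P gives P* = 151, Q* = 52.
With the rebate, buyers effectively pay Pb = Ps − 90, where Ps is the price sellers receive.
Demand in terms of Ps becomes Qd = 354 − 2(Ps − 90) = 534 - 2Ps. Setting this equal to supply: 534 - 2Ps = -778.5 + 5.5Ps, so Ps = 175.
Buyers pay Pb = 175 − 90 = 85; Q' = -778.5 + 5.5·175 = 184.
Buyers' price falls by P* − Pb = 151 − 85 = 66; sellers' price rises by Ps − P* = 175 − 151 = 24.

Buyers gain 66 per unit; sellers gain 24 per unit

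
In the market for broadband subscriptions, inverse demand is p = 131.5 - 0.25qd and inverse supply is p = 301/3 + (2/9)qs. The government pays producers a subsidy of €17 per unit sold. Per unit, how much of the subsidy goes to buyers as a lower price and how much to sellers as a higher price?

Buyers gain €9 per unit; sellers gain €8 per unit

Pre-subsidy: 131.5 - 0.25q = 301/3 + (2/9)q gives q* = 66 and p* = 115.
With the subsidy, sellers receive ps = pb + 17 for each unit, where pb is the price buyers pay.
On the curves, pb = 131.5 - 0.25q and ps = 301/3 + (2/9)q; the wedge ps − pb = 17 gives 301/3 + (2/9)q − (131.5 - 0.25q) = 17, so q' = 102.
Then pb = 131.5 − 0.25·102 = 106 and ps = 301/3 + (2/9)·102 = 123.
Buyers' price falls by p* − pb = 115 − 106 = 9; sellers' price rises by ps − p* = 123 − 115 = 8.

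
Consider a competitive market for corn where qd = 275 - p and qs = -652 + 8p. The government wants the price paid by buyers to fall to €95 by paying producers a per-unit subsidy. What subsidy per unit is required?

At a buyer price of 95, quantity demanded is 275 − 1·95 = 180.
Sellers supply 180 only when they receive ps with -652 + 8·ps = 180, i.e. ps = 104.
s = ps − pb = 104 − 95 = 9.

Required subsidy s = €9 per unit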